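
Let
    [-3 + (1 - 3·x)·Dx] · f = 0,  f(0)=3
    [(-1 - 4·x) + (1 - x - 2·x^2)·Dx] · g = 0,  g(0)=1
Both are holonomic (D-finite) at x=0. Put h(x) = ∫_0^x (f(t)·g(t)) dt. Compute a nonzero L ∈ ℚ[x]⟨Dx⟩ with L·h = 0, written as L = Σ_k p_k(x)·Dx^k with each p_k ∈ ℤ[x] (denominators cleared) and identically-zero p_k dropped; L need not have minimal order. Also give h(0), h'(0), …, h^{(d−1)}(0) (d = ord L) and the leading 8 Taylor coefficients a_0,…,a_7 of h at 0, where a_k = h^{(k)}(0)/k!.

f: a_k = 3, 9, 27, 81, 243, 729, 2187, 6561, …
g: a_k = 1, 1, 3, 5, 11, 21, 43, 85, …
Sym-product of L_f,L_g gives L₀ (≤ ord 1).
∫: right-multiply L₀ by Dx.
L = (-4 + 2·x + 18·x^2)·Dx + (1 - 4·x + x^2 + 6·x^3)·Dx^2  (order 2).
h: a_k = 0, 3, 6, 15, 75/2, 483/5, 252, 4665/7, …
ICs: h(0) = 0, h′(0) = 3.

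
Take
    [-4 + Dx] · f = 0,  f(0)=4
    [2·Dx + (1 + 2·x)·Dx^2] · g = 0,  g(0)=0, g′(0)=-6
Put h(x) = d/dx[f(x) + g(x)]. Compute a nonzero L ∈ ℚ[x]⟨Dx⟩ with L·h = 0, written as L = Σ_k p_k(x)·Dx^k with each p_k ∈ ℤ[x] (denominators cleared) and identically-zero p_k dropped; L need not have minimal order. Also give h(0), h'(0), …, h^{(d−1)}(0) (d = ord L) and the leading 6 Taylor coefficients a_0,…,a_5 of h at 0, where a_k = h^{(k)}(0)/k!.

L = (-32 - 32·x) + (-4 - 32·x - 32·x^2)·Dx + (3 + 10·x + 8·x^2)·Dx^2  (order 2).
h: a_k = 10, 76, 104, 656/3, 224/3, 4928/15, …
ICs: h(0) = 10, h′(0) = 76.

f: a_k = 4, 16, 32, 128/3, 128/3, 512/15, …
g: a_k = 0, -6, 6, -8, 12, -96/5, …
h₀=f+g: left-lcm gives L₀, ord ≤ 3.
h₀' ⇒ L via d/dx closure of L₀.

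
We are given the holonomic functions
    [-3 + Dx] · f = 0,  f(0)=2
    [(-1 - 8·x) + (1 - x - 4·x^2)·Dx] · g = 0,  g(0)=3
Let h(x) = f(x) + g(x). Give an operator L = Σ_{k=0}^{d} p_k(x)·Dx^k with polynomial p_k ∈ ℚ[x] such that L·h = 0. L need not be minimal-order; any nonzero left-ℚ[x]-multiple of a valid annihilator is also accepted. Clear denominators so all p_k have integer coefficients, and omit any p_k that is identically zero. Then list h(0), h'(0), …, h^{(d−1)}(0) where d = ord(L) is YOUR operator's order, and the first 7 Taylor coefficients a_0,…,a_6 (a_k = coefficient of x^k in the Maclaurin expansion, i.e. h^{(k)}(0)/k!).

f: a_k = 2, 6, 9, 9, 27/4, 81/20, 81/40, …
g: a_k = 3, 3, 15, 27, 87, 195, 543, …
f+g: L₀ = lclm(L_f,L_g), ord ≤ 1+1.
L = (21 + 9·x + 396·x^2 + 288·x^3) + (-1 - 42·x - 159·x^2 + 72·x^3 + 144·x^4)·Dx + (-2 + 13·x + 9·x^2 - 56·x^3 - 48·x^4)·Dx^2  (order 2).
h: a_k = 5, 9, 24, 36, 375/4, 3981/20, 21801/40, …
ICs: h(0) = 5, h′(0) = 9.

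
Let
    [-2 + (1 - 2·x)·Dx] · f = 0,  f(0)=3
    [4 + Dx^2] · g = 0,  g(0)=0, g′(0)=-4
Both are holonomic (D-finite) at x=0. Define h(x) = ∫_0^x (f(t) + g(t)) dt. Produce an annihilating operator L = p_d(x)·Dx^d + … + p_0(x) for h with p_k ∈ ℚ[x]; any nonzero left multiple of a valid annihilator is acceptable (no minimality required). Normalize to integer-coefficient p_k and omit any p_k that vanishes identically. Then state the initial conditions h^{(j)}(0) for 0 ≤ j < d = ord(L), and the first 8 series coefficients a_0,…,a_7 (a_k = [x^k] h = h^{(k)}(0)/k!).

L = (56 - 32·x + 32·x^2)·Dx + (-12 + 40·x - 48·x^2 + 32·x^3)·Dx^2 + (14 - 8·x + 8·x^2)·Dx^3 + (-3 + 10·x - 12·x^2 + 8·x^3)·Dx^4  (order 4).
h: a_k = 0, 3, 1, 4, 20/3, 48/5, 716/45, 192/7, …
ICs: h(0) = 0, h′(0) = 3, h′′(0) = 2, h′′′(0) = 24.

f: a_k = 3, 6, 12, 24, 48, 96, 192, 384, …
g: a_k = 0, -4, 0, 8/3, 0, -8/15, 0, 16/315, …
h₀=f+g: left-lcm gives L₀, ord ≤ 3.
h=∫₀ˣh₀: take L = L₀·Dx.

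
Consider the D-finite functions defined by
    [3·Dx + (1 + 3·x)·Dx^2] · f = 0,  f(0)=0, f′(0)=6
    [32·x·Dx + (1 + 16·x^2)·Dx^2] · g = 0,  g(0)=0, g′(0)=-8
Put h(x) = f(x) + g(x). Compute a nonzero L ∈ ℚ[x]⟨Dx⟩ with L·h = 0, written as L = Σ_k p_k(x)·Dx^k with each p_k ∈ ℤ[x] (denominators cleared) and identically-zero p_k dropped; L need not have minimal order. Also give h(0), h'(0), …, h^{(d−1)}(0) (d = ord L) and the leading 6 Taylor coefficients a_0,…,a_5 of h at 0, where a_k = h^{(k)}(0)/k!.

L = (-96 - 864·x + 4608·x^2 + 4608·x^3)·Dx + (-50 - 192·x + 672·x^2 + 9216·x^3 + 9216·x^4)·Dx^2 + (-3 + 23·x + 96·x^2 + 512·x^3 + 2304·x^4 + 2304·x^5)·Dx^3  (order 3).
h: a_k = 0, -2, -9, 182/3, -81/2, -1562/5, …
ICs: h(0) = 0, h′(0) = -2, h′′(0) = -18.

f: a_k = 0, 6, -9, 18, -81/2, 486/5, …
g: a_k = 0, -8, 0, 128/3, 0, -2048/5, …
L₀ := lclm(L_f,L_g); ord L₀ ≤ 2+2.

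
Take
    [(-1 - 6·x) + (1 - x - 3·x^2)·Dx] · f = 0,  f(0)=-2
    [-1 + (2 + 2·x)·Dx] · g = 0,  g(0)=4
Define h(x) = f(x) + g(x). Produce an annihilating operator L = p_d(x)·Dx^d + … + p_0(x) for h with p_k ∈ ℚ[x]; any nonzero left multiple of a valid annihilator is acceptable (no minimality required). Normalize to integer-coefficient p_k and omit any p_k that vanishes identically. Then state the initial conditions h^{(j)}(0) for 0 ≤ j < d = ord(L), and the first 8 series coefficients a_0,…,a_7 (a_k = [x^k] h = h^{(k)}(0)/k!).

f: a_k = -2, -2, -8, -14, -38, -80, -194, -434, …
g: a_k = 4, 2, -1/2, 1/4, -5/32, 7/64, -21/256, 33/512, …
f+g: L₀ = lclm(L_f,L_g), ord ≤ 1+1.
L = (-17 - 57·x - 135·x^2 - 90·x^3) + (33 + 134·x + 387·x^2 + 510·x^3 + 225·x^4)·Dx + (-2 - 30·x - 22·x^2 + 126·x^3 + 210·x^4 + 90·x^5)·Dx^2  (order 2).
h: a_k = 2, 0, -17/2, -55/4, -1221/32, -5113/64, -49685/256, -222175/512, …
ICs: h(0) = 2, h′(0) = 0.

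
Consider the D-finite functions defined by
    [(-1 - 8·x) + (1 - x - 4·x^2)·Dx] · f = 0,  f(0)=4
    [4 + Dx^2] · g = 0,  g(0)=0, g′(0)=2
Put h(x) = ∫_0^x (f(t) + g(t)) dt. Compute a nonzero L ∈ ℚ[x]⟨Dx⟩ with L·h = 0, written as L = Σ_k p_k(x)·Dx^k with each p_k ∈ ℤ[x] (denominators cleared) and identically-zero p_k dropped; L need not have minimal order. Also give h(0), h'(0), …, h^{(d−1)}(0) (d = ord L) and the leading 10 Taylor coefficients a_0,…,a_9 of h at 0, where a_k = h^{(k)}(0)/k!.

L = (116 + 1008·x + 968·x^2 + 2688·x^3 + 640·x^4 + 1024·x^5)·Dx + (-28 - 4·x + 8·x^2 + 200·x^3 + 480·x^4 + 384·x^5 + 512·x^6)·Dx^2 + (29 + 252·x + 242·x^2 + 672·x^3 + 160·x^4 + 256·x^5)·Dx^3 + (-7 - x + 2·x^2 + 50·x^3 + 120·x^4 + 96·x^5 + 128·x^6)·Dx^4  (order 4).
h: a_k = 0, 4, 3, 20/3, 26/3, 116/5, 1952/45, 724/7, 138913/630, 4660/9, …
ICs: h(0) = 0, h′(0) = 4, h′′(0) = 6, h′′′(0) = 40.

f: a_k = 4, 4, 20, 36, 116, 260, 724, 1764, 4660, 11716, …
g: a_k = 0, 2, 0, -4/3, 0, 4/15, 0, -8/315, 0, 4/2835, …
Weyl lclm of L_f,L_g ⇒ L₀ (ord ≤ 3).
∫: right-multiply L₀ by Dx.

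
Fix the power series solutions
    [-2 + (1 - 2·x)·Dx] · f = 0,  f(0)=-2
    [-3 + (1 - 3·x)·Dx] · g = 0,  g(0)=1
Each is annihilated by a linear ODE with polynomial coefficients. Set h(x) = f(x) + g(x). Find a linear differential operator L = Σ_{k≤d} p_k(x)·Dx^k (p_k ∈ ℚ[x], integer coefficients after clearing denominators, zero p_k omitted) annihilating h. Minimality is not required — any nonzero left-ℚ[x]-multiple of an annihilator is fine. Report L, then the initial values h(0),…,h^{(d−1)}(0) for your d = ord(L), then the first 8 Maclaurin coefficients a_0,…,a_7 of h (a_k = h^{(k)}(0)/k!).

f: a_k = -2, -4, -8, -16, -32, -64, -128, -256, …
g: a_k = 1, 3, 9, 27, 81, 243, 729, 2187, …
L₀ := lclm(L_f,L_g); ord L₀ ≤ 1+1.
L = -12 + (10 - 24·x)·Dx + (-1 + 5·x - 6·x^2)·Dx^2  (order 2).
h: a_k = -1, -1, 1, 11, 49, 179, 601, 1931, …
ICs: h(0) = -1, h′(0) = -1.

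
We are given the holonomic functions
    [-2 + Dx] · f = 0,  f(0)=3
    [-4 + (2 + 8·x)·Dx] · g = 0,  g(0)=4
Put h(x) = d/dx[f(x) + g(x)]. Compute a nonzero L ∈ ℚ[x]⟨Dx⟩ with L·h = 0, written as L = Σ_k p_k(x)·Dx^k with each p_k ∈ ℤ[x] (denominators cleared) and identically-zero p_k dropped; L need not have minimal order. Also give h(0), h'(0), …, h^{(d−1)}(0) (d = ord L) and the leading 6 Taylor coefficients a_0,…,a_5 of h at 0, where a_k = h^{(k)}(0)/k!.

L = (-8 - 8·x) + (2 - 8·x - 16·x^2)·Dx + (1 + 6·x + 8·x^2)·Dx^2  (order 2).
h: a_k = 14, -4, 60, -152, 564, -10072/5, …
ICs: h(0) = 14, h′(0) = -4.

f: a_k = 3, 6, 6, 4, 2, 4/5, …
g: a_k = 4, 8, -8, 16, -40, 112, …
h₀=f+g: left-lcm gives L₀, ord ≤ 2.
Derive L from L₀ (diff closure).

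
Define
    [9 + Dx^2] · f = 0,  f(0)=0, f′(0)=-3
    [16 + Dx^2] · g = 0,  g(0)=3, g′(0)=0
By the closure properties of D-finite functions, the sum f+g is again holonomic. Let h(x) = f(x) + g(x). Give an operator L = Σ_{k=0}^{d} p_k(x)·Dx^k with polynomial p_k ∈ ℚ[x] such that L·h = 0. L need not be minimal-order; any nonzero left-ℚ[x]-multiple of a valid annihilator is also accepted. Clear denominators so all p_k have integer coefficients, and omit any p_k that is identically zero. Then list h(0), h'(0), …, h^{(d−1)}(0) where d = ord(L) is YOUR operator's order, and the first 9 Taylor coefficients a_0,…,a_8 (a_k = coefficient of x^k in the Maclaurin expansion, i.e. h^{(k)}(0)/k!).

f: a_k = 0, -3, 0, 9/2, 0, -81/40, 0, 243/560, 0, …
g: a_k = 3, 0, -24, 0, 32, 0, -256/15, 0, 512/105, …
h₀=f+g: left-lcm gives L₀, ord ≤ 4.
L = 144 + 25·Dx^2 + Dx^4  (order 4).
h: a_k = 3, -3, -24, 9/2, 32, -81/40, -256/15, 243/560, 512/105, …
ICs: h(0) = 3, h′(0) = -3, h′′(0) = -48, h′′′(0) = 27.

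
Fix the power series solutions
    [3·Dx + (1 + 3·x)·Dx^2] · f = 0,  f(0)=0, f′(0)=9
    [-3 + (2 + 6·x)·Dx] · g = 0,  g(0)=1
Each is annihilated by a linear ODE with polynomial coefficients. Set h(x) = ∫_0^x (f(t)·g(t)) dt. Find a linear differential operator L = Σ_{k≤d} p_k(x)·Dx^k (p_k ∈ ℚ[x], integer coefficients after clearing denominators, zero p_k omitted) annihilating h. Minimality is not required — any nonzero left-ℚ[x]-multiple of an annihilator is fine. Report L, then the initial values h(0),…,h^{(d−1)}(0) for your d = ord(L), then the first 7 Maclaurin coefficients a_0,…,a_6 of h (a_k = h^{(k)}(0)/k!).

f: a_k = 0, 9, -27/2, 27, -243/4, 729/5, -729/2, …
g: a_k = 1, 3/2, -9/8, 27/16, -405/128, 1701/256, -15309/1024, …
h₀=f·g: eliminate ⇒ L₀, order ≤ 2·1.
h=∫h₀ ⇒ L = L₀·Dx.
L = 9·Dx + (4 + 24·x + 36·x^2)·Dx^3  (order 3).
h: a_k = 0, 0, 9/2, 0, -27/32, 81/40, -5751/1280, …
ICs: h(0) = 0, h′(0) = 0, h′′(0) = 9.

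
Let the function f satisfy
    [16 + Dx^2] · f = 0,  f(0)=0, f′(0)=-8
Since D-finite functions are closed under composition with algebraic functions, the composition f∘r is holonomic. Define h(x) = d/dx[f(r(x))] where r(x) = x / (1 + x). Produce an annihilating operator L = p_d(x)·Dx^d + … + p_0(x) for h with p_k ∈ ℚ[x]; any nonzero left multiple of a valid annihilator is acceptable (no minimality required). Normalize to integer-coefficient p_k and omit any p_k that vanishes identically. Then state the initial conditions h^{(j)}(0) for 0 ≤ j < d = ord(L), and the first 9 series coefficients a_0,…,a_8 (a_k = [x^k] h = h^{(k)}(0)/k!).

L = (22 + 12·x + 6·x^2) + (6 + 18·x + 18·x^2 + 6·x^3)·Dx + (1 + 4·x + 6·x^2 + 4·x^3 + x^4)·Dx^2  (order 2).
h: a_k = -8, 16, 40, -224, 1544/3, -720, 19688/45, 40256/45, -240824/63, …
ICs: h(0) = -8, h′(0) = 16.

f: a_k = 0, -8, 0, 64/3, 0, -256/15, 0, 2048/315, 0, …
f∘r: x↦r, Dx↦Dx/r' in L_f ⇒ L₀.
h₀' ⇒ L via d/dx closure of L₀.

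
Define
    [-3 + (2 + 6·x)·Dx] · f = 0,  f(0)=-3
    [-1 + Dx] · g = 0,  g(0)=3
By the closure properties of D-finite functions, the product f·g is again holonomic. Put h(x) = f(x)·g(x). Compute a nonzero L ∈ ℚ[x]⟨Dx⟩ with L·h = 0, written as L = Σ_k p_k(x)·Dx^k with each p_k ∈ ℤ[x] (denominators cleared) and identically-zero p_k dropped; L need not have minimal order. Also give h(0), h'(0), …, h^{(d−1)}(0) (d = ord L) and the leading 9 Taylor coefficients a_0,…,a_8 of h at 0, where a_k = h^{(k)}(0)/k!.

f: a_k = -3, -9/2, 27/8, -81/16, 1215/128, -5103/256, 45927/1024, -216513/2048, 8444007/32768, …
g: a_k = 3, 3, 3/2, 1/2, 1/8, 1/40, 1/240, 1/1680, 1/13440, …
L₀ := L_f ⊗_s L_g (sym. prod.), ord ≤ 1.
L = (-5 - 6·x) + (2 + 6·x)·Dx  (order 1).
h: a_k = -9, -45/2, -63/8, -213/16, 2013/128, -48471/1280, 88837/1024, -14933039/71680, 589833983/1146880, …
ICs: h(0) = -9.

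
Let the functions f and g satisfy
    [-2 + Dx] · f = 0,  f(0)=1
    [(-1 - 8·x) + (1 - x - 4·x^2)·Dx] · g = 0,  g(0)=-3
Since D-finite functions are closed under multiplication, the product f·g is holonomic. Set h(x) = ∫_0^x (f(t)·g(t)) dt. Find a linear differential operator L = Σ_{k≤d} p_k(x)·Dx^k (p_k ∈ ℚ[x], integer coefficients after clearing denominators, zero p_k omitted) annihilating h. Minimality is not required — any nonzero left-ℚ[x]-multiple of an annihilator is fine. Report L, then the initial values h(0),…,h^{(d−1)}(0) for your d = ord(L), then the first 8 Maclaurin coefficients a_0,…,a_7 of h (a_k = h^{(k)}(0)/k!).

f: a_k = 1, 2, 2, 4/3, 2/3, 4/15, 4/45, 8/315, …
g: a_k = -3, -3, -15, -27, -87, -195, -543, -1323, …
Product ⇒ symmetric product L₀, ord ≤ 1.
h=∫h₀ ⇒ L = L₀·Dx.
L = (3 + 6·x - 8·x^2)·Dx + (-1 + x + 4·x^2)·Dx^2  (order 2).
h: a_k = 0, -3, -9/2, -9, -67/4, -177/5, -743/10, -2473/15, …
ICs: h(0) = 0, h′(0) = -3.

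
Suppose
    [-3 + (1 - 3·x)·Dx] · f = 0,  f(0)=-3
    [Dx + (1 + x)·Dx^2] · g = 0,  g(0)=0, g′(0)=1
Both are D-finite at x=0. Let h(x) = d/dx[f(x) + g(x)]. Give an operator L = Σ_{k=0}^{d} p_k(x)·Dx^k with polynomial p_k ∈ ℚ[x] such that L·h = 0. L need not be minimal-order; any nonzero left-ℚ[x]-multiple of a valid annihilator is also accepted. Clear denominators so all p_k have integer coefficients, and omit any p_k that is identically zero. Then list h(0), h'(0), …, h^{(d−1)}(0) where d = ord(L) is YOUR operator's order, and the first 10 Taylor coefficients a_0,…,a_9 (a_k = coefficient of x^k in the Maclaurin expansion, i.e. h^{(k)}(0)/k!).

L = (66 + 18·x) + (52 + 120·x + 36·x^2)·Dx + (-7 + 11·x + 27·x^2 + 9·x^3)·Dx^2  (order 2).
h: a_k = -8, -55, -242, -973, -3644, -13123, -45926, -157465, -531440, -1771471, …
ICs: h(0) = -8, h′(0) = -55.

f: a_k = -3, -9, -27, -81, -243, -729, -2187, -6561, -19683, -59049, …
g: a_k = 0, 1, -1/2, 1/3, -1/4, 1/5, -1/6, 1/7, -1/8, 1/9, …
L₀ := lclm(L_f,L_g); ord L₀ ≤ 1+2.
h₀' ⇒ L via d/dx closure of L₀.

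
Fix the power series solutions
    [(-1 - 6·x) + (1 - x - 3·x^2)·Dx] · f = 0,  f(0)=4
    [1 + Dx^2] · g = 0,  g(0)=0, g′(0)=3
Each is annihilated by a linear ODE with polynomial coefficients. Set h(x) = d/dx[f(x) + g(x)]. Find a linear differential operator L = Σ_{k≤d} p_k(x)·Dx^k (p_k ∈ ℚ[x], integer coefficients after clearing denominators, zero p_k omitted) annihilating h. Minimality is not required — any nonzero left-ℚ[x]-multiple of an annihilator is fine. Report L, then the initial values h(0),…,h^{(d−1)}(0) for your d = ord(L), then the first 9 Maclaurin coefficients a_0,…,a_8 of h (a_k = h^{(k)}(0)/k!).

L = (464 + 2522·x + 8618·x^2 + 6330·x^3 + 9630·x^4 + 486·x^5 + 486·x^6) + (-43 - 249·x + 114·x^2 + 559·x^3 + 1500·x^4 + 1863·x^5 + 189·x^6 + 162·x^7)·Dx + (464 + 2522·x + 8618·x^2 + 6330·x^3 + 9630·x^4 + 486·x^5 + 486·x^6)·Dx^2 + (-43 - 249·x + 114·x^2 + 559·x^3 + 1500·x^4 + 1863·x^5 + 189·x^6 + 162·x^7)·Dx^3  (order 3).
h: a_k = 7, 32, 165/2, 304, 6401/8, 2328, 1458239/240, 16256, 560770561/13440, …
ICs: h(0) = 7, h′(0) = 32, h′′(0) = 165.

f: a_k = 4, 4, 16, 28, 76, 160, 388, 868, 2032, …
g: a_k = 0, 3, 0, -1/2, 0, 1/40, 0, -1/1680, 0, …
Weyl lclm of L_f,L_g ⇒ L₀ (ord ≤ 3).
Derive L from L₀ (diff closure).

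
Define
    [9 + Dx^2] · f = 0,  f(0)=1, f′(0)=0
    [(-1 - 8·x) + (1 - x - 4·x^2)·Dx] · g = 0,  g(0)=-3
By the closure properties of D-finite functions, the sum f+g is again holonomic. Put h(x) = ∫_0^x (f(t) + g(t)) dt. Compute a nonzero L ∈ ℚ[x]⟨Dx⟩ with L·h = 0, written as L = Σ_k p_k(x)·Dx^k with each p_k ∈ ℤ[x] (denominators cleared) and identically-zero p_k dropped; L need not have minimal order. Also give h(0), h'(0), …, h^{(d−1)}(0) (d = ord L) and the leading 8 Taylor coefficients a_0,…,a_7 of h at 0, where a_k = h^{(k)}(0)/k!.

f: a_k = 1, 0, -9/2, 0, 27/8, 0, -81/80, 0, …
g: a_k = -3, -3, -15, -27, -87, -195, -543, -1323, …
L₀ := lclm(L_f,L_g); ord L₀ ≤ 2+1.
Integrate: L := L₀·Dx.
L = (-567 - 4806·x - 3321·x^2 - 9936·x^3 - 6480·x^4 - 10368·x^5)·Dx + (171 - 117·x - 441·x^2 + 135·x^3 - 540·x^4 - 3888·x^5 - 5184·x^6)·Dx^2 + (-63 - 534·x - 369·x^2 - 1104·x^3 - 720·x^4 - 1152·x^5)·Dx^3 + (19 - 13·x - 49·x^2 + 15·x^3 - 60·x^4 - 432·x^5 - 576·x^6)·Dx^4  (order 4).
h: a_k = 0, -2, -3/2, -13/2, -27/4, -669/40, -65/2, -43521/560, …
ICs: h(0) = 0, h′(0) = -2, h′′(0) = -3, h′′′(0) = -39.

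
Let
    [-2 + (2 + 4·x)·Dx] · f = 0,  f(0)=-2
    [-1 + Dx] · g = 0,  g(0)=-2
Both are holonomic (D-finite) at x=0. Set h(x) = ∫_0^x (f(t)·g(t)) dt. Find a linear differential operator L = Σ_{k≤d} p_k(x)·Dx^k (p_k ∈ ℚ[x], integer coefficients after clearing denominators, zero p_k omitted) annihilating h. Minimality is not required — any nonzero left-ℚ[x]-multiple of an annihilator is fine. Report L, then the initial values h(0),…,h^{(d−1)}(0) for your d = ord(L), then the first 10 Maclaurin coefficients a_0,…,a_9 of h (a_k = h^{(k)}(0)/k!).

L = (-2 - 2·x)·Dx + (1 + 2·x)·Dx^2  (order 2).
h: a_k = 0, 4, 4, 4/3, 2/3, -2/15, 14/45, -122/315, 347/630, -4591/5670, …
ICs: h(0) = 0, h′(0) = 4.

f: a_k = -2, -2, 1, -1, 5/4, -7/4, 21/8, -33/8, 429/64, -715/64, …
g: a_k = -2, -2, -1, -1/3, -1/12, -1/60, -1/360, -1/2520, -1/20160, -1/181440, …
Sym-product of L_f,L_g gives L₀ (≤ ord 1).
h=∫₀ˣh₀: take L = L₀·Dx.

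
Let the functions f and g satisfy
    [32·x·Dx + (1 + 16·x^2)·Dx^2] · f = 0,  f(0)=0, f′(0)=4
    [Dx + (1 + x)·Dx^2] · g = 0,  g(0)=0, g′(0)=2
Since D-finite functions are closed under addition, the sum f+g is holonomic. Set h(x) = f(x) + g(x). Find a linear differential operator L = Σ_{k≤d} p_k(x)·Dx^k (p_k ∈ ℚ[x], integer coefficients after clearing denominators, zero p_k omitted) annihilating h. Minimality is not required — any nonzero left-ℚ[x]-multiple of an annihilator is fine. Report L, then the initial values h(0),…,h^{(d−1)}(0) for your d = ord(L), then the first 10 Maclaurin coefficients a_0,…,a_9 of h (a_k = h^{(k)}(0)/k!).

f: a_k = 0, 4, 0, -64/3, 0, 1024/5, 0, -16384/7, 0, 262144/9, …
g: a_k = 0, 2, -1, 2/3, -1/2, 2/5, -1/3, 2/7, -1/4, 2/9, …
h₀=f+g: left-lcm gives L₀, ord ≤ 4.
L = (-32 - 96·x + 1536·x^2 + 512·x^3)·Dx + (-34 - 64·x + 1440·x^2 + 3072·x^3 + 1024·x^4)·Dx^2 + (-1 + 31·x + 32·x^2 + 512·x^3 + 768·x^4 + 256·x^5)·Dx^3  (order 3).
h: a_k = 0, 6, -1, -62/3, -1/2, 1026/5, -1/3, -16382/7, -1/4, 87382/3, …
ICs: h(0) = 0, h′(0) = 6, h′′(0) = -2.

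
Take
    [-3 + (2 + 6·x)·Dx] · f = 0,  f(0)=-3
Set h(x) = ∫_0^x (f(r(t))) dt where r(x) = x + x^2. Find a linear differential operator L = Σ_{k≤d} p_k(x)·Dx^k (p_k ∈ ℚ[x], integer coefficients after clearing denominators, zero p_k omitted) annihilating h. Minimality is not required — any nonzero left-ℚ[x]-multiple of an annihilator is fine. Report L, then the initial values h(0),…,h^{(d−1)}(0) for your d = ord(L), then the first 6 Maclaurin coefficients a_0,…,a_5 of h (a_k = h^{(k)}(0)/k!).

f: a_k = -3, -9/2, 27/8, -81/16, 1215/128, -5103/256, …
Change of var in L_f (x↦r) gives L₀.
Integrate: L := L₀·Dx.
L = (-3 - 6·x)·Dx + (2 + 6·x + 6·x^2)·Dx^2  (order 2).
h: a_k = 0, -3, -9/4, -3/8, 27/64, -297/640, …
ICs: h(0) = 0, h′(0) = -3.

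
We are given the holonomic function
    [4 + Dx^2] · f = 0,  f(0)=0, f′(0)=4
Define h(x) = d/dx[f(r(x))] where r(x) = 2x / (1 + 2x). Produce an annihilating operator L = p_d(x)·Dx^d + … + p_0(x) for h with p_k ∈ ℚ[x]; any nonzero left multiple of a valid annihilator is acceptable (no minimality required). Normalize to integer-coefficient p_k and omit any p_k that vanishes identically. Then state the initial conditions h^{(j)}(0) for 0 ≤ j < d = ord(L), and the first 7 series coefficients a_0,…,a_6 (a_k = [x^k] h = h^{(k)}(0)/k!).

f: a_k = 0, 4, 0, -8/3, 0, 8/15, 0, …
f∘r: x↦r, Dx↦Dx/r' in L_f ⇒ L₀.
h₀' ⇒ L via d/dx closure of L₀.
L = (40 + 96·x + 96·x^2) + (12 + 72·x + 144·x^2 + 96·x^3)·Dx + (1 + 8·x + 24·x^2 + 32·x^3 + 16·x^4)·Dx^2  (order 2).
h: a_k = 8, -32, 32, 256, -5504/3, 7680, -1131008/45, …
ICs: h(0) = 8, h′(0) = -32.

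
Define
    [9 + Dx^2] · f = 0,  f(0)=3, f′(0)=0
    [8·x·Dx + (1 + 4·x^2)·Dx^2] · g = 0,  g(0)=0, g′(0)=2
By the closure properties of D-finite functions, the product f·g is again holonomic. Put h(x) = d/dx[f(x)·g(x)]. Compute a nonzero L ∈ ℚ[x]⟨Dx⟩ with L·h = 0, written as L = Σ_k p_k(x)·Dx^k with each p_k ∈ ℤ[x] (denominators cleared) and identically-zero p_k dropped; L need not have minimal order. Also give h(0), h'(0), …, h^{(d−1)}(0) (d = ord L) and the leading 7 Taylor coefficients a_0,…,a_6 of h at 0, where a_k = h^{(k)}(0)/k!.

L = (134325 + 1685016·x^2 + 9665136·x^4 + 17604864·x^6 + 22954752·x^8 + 28366848·x^10 + 26873856·x^12) + (77328·x + 1187136·x^3 + 5460480·x^5 + 10782720·x^7 + 14929920·x^9 + 11943936·x^11)·Dx + (17850 + 242160·x^2 + 1468896·x^4 + 3414528·x^6 + 5764608·x^8 + 7630848·x^10 + 5971968·x^12)·Dx^2 + (8592·x + 131904·x^3 + 606720·x^5 + 1198080·x^7 + 1658880·x^9 + 1327104·x^11)·Dx^3 + (325 + 6104·x^2 + 43888·x^4 + 162048·x^6 + 357120·x^8 + 497664·x^10 + 331776·x^12)·Dx^4  (order 4).
h: a_k = 6, 0, -105, 0, 1509/4, 0, -48813/40, …
ICs: h(0) = 6, h′(0) = 0, h′′(0) = -210, h′′′(0) = 0.

f: a_k = 3, 0, -27/2, 0, 81/8, 0, -243/80, …
g: a_k = 0, 2, 0, -8/3, 0, 32/5, 0, …
Sym-product of L_f,L_g gives L₀ (≤ ord 4).
Derive L from L₀ (diff closure).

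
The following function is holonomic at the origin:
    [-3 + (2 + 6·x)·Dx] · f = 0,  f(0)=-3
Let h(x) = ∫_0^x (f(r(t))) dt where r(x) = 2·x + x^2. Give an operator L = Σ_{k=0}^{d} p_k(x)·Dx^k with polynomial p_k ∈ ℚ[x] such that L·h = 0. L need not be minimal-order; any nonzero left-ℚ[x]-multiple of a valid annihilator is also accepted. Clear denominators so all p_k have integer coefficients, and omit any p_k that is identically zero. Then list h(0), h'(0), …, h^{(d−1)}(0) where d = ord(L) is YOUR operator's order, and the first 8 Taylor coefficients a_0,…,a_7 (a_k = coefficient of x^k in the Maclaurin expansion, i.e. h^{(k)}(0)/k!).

L = (-3 - 3·x)·Dx + (1 + 6·x + 3·x^2)·Dx^2  (order 2).
h: a_k = 0, -3, -9/2, 3, -27/4, 189/10, -243/4, 2997/14, …
ICs: h(0) = 0, h′(0) = -3.

f: a_k = -3, -9/2, 27/8, -81/16, 1215/128, -5103/256, 45927/1024, -216513/2048, …
Substitute x→r, Dx→(1/r')Dx; clear ⇒ L₀.
h=∫₀ˣh₀: take L = L₀·Dx.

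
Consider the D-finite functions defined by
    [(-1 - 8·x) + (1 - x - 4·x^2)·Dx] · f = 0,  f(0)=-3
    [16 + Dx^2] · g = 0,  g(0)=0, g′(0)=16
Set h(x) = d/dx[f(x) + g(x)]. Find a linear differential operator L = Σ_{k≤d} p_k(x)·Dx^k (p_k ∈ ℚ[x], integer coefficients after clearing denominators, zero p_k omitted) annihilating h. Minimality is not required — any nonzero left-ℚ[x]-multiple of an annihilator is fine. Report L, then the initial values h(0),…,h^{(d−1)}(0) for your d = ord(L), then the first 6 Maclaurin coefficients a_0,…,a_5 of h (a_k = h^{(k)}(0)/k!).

f: a_k = -3, -3, -15, -27, -87, -195, …
g: a_k = 0, 16, 0, -128/3, 0, 512/15, …
h₀=f+g: left-lcm gives L₀, ord ≤ 3.
h₀' ⇒ L via d/dx closure of L₀.
L = (6848 + 35072·x + 150784·x^2 + 87040·x^3 + 204800·x^4 + 147456·x^5 + 196608·x^6) + (-560 - 4048·x + 5184·x^2 + 13952·x^3 + 2560·x^4 + 18432·x^5 + 57344·x^6 + 65536·x^7)·Dx + (428 + 2192·x + 9424·x^2 + 5440·x^3 + 12800·x^4 + 9216·x^5 + 12288·x^6)·Dx^2 + (-35 - 253·x + 324·x^2 + 872·x^3 + 160·x^4 + 1152·x^5 + 3584·x^6 + 4096·x^7)·Dx^3  (order 3).
h: a_k = 13, -30, -209, -348, -2413/3, -3258, …
ICs: h(0) = 13, h′(0) = -30, h′′(0) = -418.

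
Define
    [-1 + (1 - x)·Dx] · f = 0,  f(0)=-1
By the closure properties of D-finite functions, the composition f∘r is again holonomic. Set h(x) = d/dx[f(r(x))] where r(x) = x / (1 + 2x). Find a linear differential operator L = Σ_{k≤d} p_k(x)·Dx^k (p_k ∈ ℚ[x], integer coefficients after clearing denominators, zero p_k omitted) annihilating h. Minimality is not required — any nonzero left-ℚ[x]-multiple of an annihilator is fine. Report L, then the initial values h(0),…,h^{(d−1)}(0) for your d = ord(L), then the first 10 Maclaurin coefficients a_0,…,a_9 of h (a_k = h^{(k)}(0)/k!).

f: a_k = -1, -1, -1, -1, -1, -1, -1, -1, -1, -1, …
L₀ from L_f via x↦r, Dx↦r'^{-1}Dx.
h=h₀': d/dx-closure on L₀ ⇒ L.
L = -4 + (-2 - 2·x)·Dx  (order 1).
h: a_k = -1, 2, -3, 4, -5, 6, -7, 8, -9, 10, …
ICs: h(0) = -1.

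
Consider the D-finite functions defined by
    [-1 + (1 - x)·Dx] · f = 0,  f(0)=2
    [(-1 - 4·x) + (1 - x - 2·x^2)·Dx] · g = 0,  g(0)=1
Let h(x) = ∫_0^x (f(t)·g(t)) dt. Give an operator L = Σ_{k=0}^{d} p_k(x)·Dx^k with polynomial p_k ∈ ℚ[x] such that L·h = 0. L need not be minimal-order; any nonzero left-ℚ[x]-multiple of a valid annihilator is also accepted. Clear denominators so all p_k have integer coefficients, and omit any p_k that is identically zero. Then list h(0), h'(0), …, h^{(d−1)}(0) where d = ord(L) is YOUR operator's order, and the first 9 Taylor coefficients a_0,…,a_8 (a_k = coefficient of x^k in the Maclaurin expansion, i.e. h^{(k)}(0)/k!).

L = (-2 - 2·x + 6·x^2)·Dx + (1 - 2·x - x^2 + 2·x^3)·Dx^2  (order 2).
h: a_k = 0, 2, 2, 10/3, 5, 42/5, 14, 170/7, 85/2, …
ICs: h(0) = 0, h′(0) = 2.

f: a_k = 2, 2, 2, 2, 2, 2, 2, 2, 2, …
g: a_k = 1, 1, 3, 5, 11, 21, 43, 85, 171, …
f·g: L₀ = L_f ⊗_s L_g, ord ≤ 1·1.
h=∫h₀ ⇒ L = L₀·Dx.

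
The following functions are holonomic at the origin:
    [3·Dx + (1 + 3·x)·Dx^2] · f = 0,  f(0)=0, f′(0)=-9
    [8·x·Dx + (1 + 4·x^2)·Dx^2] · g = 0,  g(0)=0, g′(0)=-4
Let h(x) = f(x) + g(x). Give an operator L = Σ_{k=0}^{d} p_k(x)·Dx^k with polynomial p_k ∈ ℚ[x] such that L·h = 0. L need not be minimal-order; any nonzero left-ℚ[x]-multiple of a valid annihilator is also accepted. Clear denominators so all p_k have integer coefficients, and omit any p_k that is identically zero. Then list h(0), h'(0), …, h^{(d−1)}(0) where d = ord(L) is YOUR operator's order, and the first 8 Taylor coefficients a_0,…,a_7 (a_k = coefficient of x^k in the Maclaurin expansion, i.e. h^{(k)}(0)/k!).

L = (-24 - 216·x + 288·x^2 + 288·x^3)·Dx + (-26 - 48·x - 120·x^2 + 576·x^3 + 576·x^4)·Dx^2 + (-3 - x + 24·x^2 + 32·x^3 + 144·x^4 + 144·x^5)·Dx^3  (order 3).
h: a_k = 0, -13, 27/2, -65/3, 243/4, -793/5, 729/2, -6305/7, …
ICs: h(0) = 0, h′(0) = -13, h′′(0) = 27.

f: a_k = 0, -9, 27/2, -27, 243/4, -729/5, 729/2, -6561/7, …
g: a_k = 0, -4, 0, 16/3, 0, -64/5, 0, 256/7, …
h₀=f+g: left-lcm gives L₀, ord ≤ 4.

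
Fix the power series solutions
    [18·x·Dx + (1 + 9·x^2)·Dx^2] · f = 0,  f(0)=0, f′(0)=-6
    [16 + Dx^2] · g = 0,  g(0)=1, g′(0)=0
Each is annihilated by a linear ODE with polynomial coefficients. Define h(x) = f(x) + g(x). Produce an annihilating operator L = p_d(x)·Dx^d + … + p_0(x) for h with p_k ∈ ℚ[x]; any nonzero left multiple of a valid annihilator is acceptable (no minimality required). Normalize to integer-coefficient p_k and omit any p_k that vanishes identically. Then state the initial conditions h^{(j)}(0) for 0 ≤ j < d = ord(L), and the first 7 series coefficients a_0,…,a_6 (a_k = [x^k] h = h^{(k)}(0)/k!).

f: a_k = 0, -6, 0, 18, 0, -486/5, 0, …
g: a_k = 1, 0, -8, 0, 32/3, 0, -256/45, …
f+g: L₀ = lclm(L_f,L_g), ord ≤ 2+2.
L = (-13248·x + 181440·x^3 + 186624·x^5)·Dx + (-16 + 6048·x^2 + 66096·x^4 + 93312·x^6)·Dx^2 + (-828·x + 11340·x^3 + 11664·x^5)·Dx^3 + (-1 + 378·x^2 + 4131·x^4 + 5832·x^6)·Dx^4  (order 4).
h: a_k = 1, -6, -8, 18, 32/3, -486/5, -256/45, …
ICs: h(0) = 1, h′(0) = -6, h′′(0) = -16, h′′′(0) = 108.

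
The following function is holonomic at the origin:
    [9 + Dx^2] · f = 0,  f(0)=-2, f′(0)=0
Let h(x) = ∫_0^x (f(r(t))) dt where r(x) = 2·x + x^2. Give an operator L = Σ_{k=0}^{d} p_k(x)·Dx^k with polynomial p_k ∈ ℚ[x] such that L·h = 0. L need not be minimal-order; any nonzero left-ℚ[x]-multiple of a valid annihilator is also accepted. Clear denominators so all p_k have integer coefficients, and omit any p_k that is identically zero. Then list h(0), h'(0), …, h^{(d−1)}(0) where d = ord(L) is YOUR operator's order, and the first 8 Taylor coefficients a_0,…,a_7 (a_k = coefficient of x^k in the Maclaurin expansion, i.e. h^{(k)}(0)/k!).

L = (36 + 108·x + 108·x^2 + 36·x^3)·Dx - Dx^2 + (1 + x)·Dx^3  (order 3).
h: a_k = 0, -2, 0, 12, 9, -99/5, -36, -162/35, …
ICs: h(0) = 0, h′(0) = -2, h′′(0) = 0.

f: a_k = -2, 0, 9, 0, -27/4, 0, 81/40, 0, …
L₀ from L_f via x↦r, Dx↦r'^{-1}Dx.
Integrate: L := L₀·Dx.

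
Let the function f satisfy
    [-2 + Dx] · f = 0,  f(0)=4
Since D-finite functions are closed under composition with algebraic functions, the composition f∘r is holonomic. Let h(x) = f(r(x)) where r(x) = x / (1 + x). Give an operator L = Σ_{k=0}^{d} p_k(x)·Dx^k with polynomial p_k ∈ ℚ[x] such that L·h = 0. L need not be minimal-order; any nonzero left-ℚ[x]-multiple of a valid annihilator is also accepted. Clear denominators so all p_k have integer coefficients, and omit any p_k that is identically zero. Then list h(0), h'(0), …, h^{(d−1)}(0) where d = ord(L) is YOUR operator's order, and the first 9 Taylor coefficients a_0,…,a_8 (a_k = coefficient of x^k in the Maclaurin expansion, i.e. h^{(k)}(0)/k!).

L = -2 + (1 + 2·x + x^2)·Dx  (order 1).
h: a_k = 4, 8, 0, -8/3, 8/3, -8/5, 16/45, 40/63, -128/105, …
ICs: h(0) = 4.

f: a_k = 4, 8, 8, 16/3, 8/3, 16/15, 16/45, 32/315, 8/315, …
Change of var in L_f (x↦r) gives L₀.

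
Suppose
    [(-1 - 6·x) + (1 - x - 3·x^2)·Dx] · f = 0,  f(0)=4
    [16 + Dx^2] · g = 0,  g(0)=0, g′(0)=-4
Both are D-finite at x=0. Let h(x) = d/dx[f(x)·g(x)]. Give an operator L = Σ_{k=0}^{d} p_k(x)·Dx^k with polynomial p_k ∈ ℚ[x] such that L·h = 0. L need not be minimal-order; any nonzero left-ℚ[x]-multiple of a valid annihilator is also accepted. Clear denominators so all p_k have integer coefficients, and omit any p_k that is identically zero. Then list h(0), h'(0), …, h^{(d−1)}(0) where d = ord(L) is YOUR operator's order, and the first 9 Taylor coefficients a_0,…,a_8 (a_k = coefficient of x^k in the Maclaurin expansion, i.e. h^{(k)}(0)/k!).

f: a_k = 4, 4, 16, 28, 76, 160, 388, 868, 2032, …
g: a_k = 0, -4, 0, 32/3, 0, -128/15, 0, 1024/315, 0, …
f·g: L₀ = L_f ⊗_s L_g, ord ≤ 1·2.
Differentiate: ansatz ord ≤ ord L₀ ⇒ L.
L = (-26 - 256·x - 640·x^2 + 768·x^3 + 1152·x^4) + (-7 - 26·x + 144·x^2 + 288·x^3)·Dx + (5 - 13·x - 31·x^2 + 48·x^3 + 72·x^4)·Dx^2  (order 2).
h: a_k = -16, -32, -64, -832/3, -2512/3, -11264/5, -272432/45, -5017984/315, -13009088/315, …
ICs: h(0) = -16, h′(0) = -32.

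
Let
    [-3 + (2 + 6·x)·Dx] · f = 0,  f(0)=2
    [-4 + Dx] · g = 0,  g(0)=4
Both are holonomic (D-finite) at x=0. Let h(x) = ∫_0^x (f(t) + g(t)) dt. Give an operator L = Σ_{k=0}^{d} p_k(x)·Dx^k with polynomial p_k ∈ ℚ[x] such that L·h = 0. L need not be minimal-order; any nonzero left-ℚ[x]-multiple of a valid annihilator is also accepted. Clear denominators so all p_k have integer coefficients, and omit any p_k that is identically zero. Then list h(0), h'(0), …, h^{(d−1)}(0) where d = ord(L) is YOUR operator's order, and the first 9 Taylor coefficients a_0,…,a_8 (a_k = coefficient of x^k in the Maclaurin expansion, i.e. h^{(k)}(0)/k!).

f: a_k = 2, 3, -9/4, 27/8, -405/64, 1701/128, -15309/512, 72171/1024, -2814669/16384, …
g: a_k = 4, 16, 32, 128/3, 128/3, 512/15, 1024/45, 4096/315, 2048/315, …
L₀ := lclm(L_f,L_g); ord L₀ ≤ 1+1.
h=∫h₀ ⇒ L = L₀·Dx.
L = (132 + 288·x)·Dx + (-73 - 384·x - 576·x^2)·Dx^2 + (10 + 78·x + 144·x^2)·Dx^3  (order 3).
h: a_k = 0, 6, 19/2, 119/12, 1105/96, 6977/960, 91051/11520, -164617/161280, 26928169/2580480, …
ICs: h(0) = 0, h′(0) = 6, h′′(0) = 19.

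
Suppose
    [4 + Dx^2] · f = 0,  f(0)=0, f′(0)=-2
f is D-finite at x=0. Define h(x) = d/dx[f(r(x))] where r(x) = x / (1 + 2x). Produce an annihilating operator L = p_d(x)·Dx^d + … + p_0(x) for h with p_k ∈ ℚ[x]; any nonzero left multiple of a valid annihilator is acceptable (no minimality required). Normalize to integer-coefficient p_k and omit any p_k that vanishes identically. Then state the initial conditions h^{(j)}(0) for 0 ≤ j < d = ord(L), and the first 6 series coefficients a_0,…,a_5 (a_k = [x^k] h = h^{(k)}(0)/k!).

L = (28 + 96·x + 96·x^2) + (12 + 72·x + 144·x^2 + 96·x^3)·Dx + (1 + 8·x + 24·x^2 + 32·x^3 + 16·x^4)·Dx^2  (order 2).
h: a_k = -2, 8, -20, 32, -4/3, -240, …
ICs: h(0) = -2, h′(0) = 8.

f: a_k = 0, -2, 0, 4/3, 0, -4/15, …
Substitute x→r, Dx→(1/r')Dx; clear ⇒ L₀.
Differentiate: ansatz ord ≤ ord L₀ ⇒ L.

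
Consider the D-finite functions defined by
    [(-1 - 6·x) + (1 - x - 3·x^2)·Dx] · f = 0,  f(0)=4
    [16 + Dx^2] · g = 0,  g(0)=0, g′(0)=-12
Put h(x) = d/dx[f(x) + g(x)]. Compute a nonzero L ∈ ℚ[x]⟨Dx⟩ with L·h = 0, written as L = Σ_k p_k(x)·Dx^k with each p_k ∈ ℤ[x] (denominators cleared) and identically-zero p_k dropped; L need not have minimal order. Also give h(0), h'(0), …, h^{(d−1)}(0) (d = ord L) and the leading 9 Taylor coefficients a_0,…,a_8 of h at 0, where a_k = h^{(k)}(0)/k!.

f: a_k = 4, 4, 16, 28, 76, 160, 388, 868, 2032, …
g: a_k = 0, -12, 0, 32, 0, -128/5, 0, 1024/105, 0, …
h₀=f+g: left-lcm gives L₀, ord ≤ 3.
Differentiate: ansatz ord ≤ ord L₀ ⇒ L.
L = (4672 + 20416·x + 66304·x^2 + 32640·x^3 + 66240·x^4 + 62208·x^5 + 62208·x^6) + (-464 - 2352·x + 3792·x^2 + 6752·x^3 - 2400·x^4 + 5184·x^5 + 24192·x^6 + 20736·x^7)·Dx + (292 + 1276·x + 4144·x^2 + 2040·x^3 + 4140·x^4 + 3888·x^5 + 3888·x^6)·Dx^2 + (-29 - 147·x + 237·x^2 + 422·x^3 - 150·x^4 + 324·x^5 + 1512·x^6 + 1296·x^7)·Dx^3  (order 3).
h: a_k = -8, 32, 180, 304, 672, 2328, 92164/15, 16256, 4378972/105, …
ICs: h(0) = -8, h′(0) = 32, h′′(0) = 360.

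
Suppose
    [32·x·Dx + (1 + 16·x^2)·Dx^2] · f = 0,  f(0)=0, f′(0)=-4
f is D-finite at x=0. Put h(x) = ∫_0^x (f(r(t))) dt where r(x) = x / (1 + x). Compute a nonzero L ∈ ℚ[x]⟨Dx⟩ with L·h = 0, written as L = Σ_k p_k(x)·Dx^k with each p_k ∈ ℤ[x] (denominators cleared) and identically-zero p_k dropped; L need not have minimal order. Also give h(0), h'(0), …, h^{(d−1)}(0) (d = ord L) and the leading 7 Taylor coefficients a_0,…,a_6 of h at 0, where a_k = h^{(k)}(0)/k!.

L = (2 + 34·x)·Dx^2 + (1 + 2·x + 17·x^2)·Dx^3  (order 3).
h: a_k = 0, 0, -2, 4/3, 13/3, -12, -202/15, …
ICs: h(0) = 0, h′(0) = 0, h′′(0) = -4.

f: a_k = 0, -4, 0, 64/3, 0, -1024/5, 0, …
Change of var in L_f (x↦r) gives L₀.
h=∫₀ˣh₀: take L = L₀·Dx.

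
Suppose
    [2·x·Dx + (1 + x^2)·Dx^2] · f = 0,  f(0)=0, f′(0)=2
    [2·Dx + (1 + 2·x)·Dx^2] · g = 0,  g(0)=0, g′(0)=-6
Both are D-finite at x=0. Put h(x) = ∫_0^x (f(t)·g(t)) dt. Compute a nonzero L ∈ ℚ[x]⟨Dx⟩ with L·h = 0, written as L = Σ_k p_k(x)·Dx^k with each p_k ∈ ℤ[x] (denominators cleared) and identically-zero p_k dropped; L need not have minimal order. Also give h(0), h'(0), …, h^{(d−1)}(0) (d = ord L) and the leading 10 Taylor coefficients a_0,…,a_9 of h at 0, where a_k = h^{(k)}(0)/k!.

f: a_k = 0, 2, 0, -2/3, 0, 2/5, 0, -2/7, 0, 2/9, …
g: a_k = 0, -6, 6, -8, 12, -96/5, 32, -384/7, 96, -512/3, …
Product ⇒ symmetric product L₀, ord ≤ 4.
∫: right-multiply L₀ by Dx.
L = (24 + 80·x + 88·x^2 + 240·x^3 + 240·x^4 + 208·x^5 + 16·x^7)·Dx^2 + (12 + 80·x + 332·x^2 + 608·x^3 + 880·x^4 + 744·x^5 + 560·x^6 + 24·x^7 + 56·x^8)·Dx^3 + (12 + 52·x + 168·x^2 + 372·x^3 + 516·x^4 + 564·x^5 + 384·x^6 + 276·x^7 + 24·x^8 + 32·x^9)·Dx^4 + (2 + 12·x + 34·x^2 + 64·x^3 + 87·x^4 + 96·x^5 + 84·x^6 + 48·x^7 + 33·x^8 + 4·x^9 + 4·x^10)·Dx^5  (order 5).
h: a_k = 0, 0, 0, -4, 3, -12/5, 10/3, -76/15, 73/10, -164/15, …
ICs: h(0) = 0, h′(0) = 0, h′′(0) = 0, h′′′(0) = -24, h′′′′(0) = 72.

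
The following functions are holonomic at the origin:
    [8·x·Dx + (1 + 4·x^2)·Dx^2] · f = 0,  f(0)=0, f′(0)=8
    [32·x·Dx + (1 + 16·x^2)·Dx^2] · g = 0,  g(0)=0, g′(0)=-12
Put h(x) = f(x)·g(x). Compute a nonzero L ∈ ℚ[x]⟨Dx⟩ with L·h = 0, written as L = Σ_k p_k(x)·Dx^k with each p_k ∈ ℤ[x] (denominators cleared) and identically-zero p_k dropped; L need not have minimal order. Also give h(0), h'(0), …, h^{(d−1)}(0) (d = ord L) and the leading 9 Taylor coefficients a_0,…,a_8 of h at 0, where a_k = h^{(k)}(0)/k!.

f: a_k = 0, 8, 0, -32/3, 0, 128/5, 0, -512/7, 0, …
g: a_k = 0, -12, 0, 64, 0, -3072/5, 0, 49152/7, 0, …
L₀ := L_f ⊗_s L_g (sym. prod.), ord ≤ 4.
L = (-1536·x - 51200·x^3 - 262144·x^5 + 655360·x^7 + 6291456·x^9)·Dx + (-80 - 6592·x^2 - 92160·x^4 - 229376·x^6 + 2293760·x^8 + 9437184·x^10)·Dx^2 + (-160·x - 4480·x^3 - 30720·x^5 + 69632·x^7 + 1310720·x^9 + 3145728·x^11)·Dx^3 + (-1 - 40·x^2 - 464·x^4 + 29696·x^8 + 163840·x^10 + 262144·x^12)·Dx^4  (order 4).
h: a_k = 0, 0, -96, 0, 640, 0, -88576/15, 0, 456704/7, …
ICs: h(0) = 0, h′(0) = 0, h′′(0) = -192, h′′′(0) = 0.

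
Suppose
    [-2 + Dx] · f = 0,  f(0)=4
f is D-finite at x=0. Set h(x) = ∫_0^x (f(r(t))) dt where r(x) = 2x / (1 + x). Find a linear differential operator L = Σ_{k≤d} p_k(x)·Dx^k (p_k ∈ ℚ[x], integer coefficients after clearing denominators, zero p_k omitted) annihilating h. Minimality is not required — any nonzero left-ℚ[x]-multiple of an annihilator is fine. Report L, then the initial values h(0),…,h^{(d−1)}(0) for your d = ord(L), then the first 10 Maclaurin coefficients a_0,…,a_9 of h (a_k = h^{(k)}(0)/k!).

L = -4·Dx + (1 + 2·x + x^2)·Dx^2  (order 2).
h: a_k = 0, 4, 8, 16/3, -4/3, -16/15, 56/45, -176/315, -34/315, 1264/2835, …
ICs: h(0) = 0, h′(0) = 4.

f: a_k = 4, 8, 8, 16/3, 8/3, 16/15, 16/45, 32/315, 8/315, 16/2835, …
L₀ from L_f via x↦r, Dx↦r'^{-1}Dx.
h=∫₀ˣh₀: take L = L₀·Dx.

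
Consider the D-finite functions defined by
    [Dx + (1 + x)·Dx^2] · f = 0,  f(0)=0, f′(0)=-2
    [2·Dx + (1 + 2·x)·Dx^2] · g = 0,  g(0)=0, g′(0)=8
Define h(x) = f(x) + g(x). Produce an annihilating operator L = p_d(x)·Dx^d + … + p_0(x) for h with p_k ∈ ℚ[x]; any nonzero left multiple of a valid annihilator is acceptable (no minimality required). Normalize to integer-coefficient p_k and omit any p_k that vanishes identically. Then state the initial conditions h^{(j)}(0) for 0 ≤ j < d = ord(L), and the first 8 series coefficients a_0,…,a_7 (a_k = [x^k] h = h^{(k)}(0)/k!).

f: a_k = 0, -2, 1, -2/3, 1/2, -2/5, 1/3, -2/7, …
g: a_k = 0, 8, -8, 32/3, -16, 128/5, -128/3, 512/7, …
Sum ⇒ L₀ = lclm(L_f,L_g) in ℚ(x)⟨Dx⟩.
L = 4·Dx + (6 + 8·x)·Dx^2 + (1 + 3·x + 2·x^2)·Dx^3  (order 3).
h: a_k = 0, 6, -7, 10, -31/2, 126/5, -127/3, 510/7, …
ICs: h(0) = 0, h′(0) = 6, h′′(0) = -14.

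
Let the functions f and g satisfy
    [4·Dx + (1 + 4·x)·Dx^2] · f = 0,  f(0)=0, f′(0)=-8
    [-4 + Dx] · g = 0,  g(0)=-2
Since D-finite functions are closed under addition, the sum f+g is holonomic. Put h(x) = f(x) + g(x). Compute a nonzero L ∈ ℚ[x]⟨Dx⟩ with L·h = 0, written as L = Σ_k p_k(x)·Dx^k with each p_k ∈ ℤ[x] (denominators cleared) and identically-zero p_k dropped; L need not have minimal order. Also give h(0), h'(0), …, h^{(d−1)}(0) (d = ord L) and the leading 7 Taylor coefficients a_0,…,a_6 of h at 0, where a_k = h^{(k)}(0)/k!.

f: a_k = 0, -8, 16, -128/3, 128, -2048/5, 4096/3, …
g: a_k = -2, -8, -16, -64/3, -64/3, -256/15, -512/45, …
h₀=f+g: left-lcm gives L₀, ord ≤ 3.
L = (-24 - 32·x)·Dx + (2 - 16·x - 32·x^2)·Dx^2 + (1 + 6·x + 8·x^2)·Dx^3  (order 3).
h: a_k = -2, -16, 0, -64, 320/3, -1280/3, 60928/45, …
ICs: h(0) = -2, h′(0) = -16, h′′(0) = 0.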